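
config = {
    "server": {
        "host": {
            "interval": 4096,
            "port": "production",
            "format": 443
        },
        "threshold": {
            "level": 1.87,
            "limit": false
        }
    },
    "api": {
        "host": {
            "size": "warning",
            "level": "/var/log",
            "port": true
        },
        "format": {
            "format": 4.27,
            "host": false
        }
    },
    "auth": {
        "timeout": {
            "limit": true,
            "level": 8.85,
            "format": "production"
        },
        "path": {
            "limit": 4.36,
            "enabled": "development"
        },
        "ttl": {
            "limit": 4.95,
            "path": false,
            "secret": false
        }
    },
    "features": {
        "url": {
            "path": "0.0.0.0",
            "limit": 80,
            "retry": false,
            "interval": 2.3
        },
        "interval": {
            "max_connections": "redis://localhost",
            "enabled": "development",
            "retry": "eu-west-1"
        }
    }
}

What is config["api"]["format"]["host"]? False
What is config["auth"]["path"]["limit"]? 4.36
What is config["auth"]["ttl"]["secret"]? False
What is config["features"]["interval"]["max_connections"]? "redis://localhost"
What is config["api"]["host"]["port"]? True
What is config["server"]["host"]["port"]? "production"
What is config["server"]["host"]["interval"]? 4096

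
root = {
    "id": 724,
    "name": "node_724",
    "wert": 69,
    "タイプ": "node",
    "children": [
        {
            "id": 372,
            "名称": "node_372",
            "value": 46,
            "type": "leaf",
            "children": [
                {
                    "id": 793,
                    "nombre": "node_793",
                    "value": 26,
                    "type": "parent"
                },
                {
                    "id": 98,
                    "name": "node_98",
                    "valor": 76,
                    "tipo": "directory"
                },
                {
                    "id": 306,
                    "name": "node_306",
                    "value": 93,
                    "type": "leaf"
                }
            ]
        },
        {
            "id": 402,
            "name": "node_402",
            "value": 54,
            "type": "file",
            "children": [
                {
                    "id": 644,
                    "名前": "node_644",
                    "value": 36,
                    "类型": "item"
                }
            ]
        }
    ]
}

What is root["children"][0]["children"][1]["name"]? "node_98"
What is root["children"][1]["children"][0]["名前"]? "node_644"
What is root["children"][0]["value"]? 46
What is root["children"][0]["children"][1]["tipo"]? "directory"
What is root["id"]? 724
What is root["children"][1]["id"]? 402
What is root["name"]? "node_724"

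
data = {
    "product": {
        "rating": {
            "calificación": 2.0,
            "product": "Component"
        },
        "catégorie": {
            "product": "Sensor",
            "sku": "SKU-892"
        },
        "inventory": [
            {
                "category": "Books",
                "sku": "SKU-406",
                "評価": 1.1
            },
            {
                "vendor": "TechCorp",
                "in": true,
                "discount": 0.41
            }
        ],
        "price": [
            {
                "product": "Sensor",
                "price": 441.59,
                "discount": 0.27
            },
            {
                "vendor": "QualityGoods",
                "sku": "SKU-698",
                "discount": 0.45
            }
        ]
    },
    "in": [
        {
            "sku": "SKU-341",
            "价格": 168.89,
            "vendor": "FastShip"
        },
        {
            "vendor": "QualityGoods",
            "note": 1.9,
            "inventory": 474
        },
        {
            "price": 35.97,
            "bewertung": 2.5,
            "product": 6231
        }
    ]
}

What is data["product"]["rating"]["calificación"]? 2.0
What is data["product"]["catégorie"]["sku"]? "SKU-892"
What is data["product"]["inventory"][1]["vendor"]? "TechCorp"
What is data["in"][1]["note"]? 1.9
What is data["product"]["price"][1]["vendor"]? "QualityGoods"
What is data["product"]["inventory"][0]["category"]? "Books"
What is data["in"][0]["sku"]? "SKU-341"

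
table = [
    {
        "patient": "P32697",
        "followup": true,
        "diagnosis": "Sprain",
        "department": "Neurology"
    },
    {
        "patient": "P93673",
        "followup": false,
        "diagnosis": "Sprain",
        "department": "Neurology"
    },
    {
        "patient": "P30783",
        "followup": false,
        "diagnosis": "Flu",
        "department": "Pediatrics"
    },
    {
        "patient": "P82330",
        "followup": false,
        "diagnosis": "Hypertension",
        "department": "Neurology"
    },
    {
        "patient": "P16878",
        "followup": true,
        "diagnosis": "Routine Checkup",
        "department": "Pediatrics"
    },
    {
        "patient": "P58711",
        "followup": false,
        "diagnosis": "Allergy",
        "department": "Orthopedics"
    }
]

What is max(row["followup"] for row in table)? True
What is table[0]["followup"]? True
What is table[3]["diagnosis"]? "Hypertension"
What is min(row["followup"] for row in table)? False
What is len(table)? 6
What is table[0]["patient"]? "P32697"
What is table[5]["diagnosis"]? "Allergy"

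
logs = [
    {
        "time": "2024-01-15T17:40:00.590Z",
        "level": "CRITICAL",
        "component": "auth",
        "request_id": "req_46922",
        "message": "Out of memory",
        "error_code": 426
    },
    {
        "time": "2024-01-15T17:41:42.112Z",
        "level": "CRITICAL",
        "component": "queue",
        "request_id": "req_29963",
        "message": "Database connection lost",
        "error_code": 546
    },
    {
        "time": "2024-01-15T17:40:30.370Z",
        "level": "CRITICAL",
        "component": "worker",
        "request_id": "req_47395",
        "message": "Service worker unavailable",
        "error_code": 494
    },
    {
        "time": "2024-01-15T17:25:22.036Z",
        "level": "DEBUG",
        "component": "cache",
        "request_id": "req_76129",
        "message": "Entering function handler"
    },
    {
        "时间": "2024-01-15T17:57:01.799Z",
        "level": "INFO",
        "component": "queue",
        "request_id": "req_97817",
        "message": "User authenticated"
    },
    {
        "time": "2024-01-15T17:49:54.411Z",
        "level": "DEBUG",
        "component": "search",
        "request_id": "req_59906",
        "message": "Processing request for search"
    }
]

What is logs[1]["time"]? "2024-01-15T17:41:42.112Z"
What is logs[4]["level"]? "INFO"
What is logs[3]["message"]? "Entering function handler"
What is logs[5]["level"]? "DEBUG"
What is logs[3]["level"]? "DEBUG"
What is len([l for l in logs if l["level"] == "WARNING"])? 0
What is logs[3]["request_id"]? "req_76129"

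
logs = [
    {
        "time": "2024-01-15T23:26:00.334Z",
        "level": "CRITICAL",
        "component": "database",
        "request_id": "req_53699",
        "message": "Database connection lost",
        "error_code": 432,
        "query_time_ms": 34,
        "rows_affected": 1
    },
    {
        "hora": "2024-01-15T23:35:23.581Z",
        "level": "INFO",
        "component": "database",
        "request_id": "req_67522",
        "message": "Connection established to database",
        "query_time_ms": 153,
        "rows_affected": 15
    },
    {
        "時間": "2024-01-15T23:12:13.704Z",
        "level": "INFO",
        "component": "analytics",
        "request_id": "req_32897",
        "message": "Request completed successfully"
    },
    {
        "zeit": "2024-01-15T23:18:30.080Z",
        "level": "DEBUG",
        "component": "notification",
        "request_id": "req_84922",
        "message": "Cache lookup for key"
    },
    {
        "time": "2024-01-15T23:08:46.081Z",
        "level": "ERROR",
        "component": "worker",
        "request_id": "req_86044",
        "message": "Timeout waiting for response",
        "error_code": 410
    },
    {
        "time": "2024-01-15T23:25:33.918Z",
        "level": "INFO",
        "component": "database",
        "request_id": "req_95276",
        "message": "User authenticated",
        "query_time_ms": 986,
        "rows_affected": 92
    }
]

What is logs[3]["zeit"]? "2024-01-15T23:18:30.080Z"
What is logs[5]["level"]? "INFO"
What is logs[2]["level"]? "INFO"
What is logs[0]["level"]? "CRITICAL"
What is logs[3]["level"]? "DEBUG"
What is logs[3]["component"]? "notification"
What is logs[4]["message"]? "Timeout waiting for response"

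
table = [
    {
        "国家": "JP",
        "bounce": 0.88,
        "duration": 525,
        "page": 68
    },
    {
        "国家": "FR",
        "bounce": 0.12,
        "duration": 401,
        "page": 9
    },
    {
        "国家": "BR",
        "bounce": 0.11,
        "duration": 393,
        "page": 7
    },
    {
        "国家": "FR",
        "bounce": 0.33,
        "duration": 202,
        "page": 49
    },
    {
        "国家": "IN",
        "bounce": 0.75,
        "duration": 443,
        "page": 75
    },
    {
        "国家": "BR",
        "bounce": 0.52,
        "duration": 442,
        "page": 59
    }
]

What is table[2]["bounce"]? 0.11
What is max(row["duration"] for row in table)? 525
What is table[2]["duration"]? 393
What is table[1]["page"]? 9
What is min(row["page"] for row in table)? 7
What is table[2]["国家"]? "BR"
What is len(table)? 6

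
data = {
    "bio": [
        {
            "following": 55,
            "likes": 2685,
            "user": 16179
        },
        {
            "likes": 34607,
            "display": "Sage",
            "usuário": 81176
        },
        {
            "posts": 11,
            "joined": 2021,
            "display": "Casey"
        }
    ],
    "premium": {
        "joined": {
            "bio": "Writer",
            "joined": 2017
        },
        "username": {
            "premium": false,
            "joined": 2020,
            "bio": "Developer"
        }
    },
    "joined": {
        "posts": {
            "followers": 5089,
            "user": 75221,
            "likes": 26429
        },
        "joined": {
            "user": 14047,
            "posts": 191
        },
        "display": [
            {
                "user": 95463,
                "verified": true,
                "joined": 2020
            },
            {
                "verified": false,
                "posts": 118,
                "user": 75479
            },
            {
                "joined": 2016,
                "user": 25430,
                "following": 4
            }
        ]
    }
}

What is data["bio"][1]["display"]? "Sage"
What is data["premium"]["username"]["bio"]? "Developer"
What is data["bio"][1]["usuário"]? 81176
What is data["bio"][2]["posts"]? 11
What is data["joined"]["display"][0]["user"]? 95463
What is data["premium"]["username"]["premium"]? False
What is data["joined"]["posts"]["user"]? 75221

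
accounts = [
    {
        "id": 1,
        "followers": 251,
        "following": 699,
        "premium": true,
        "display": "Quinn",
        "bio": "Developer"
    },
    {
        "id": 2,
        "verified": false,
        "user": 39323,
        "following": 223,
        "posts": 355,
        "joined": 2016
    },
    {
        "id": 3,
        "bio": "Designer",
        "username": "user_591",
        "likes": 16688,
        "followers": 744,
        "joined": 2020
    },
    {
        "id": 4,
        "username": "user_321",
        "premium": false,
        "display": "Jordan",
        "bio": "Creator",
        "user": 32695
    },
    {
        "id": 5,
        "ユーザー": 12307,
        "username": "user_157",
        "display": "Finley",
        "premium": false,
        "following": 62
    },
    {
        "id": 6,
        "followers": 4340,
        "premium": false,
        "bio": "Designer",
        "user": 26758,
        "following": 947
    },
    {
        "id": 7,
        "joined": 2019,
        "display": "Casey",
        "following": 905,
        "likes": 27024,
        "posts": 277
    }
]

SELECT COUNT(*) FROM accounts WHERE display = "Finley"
1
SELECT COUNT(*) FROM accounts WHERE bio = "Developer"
1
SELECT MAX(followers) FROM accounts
4340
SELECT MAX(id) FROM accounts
7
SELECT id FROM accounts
[1, 2, 3, 4, 5, 6, 7]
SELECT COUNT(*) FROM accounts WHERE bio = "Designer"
2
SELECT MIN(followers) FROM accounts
251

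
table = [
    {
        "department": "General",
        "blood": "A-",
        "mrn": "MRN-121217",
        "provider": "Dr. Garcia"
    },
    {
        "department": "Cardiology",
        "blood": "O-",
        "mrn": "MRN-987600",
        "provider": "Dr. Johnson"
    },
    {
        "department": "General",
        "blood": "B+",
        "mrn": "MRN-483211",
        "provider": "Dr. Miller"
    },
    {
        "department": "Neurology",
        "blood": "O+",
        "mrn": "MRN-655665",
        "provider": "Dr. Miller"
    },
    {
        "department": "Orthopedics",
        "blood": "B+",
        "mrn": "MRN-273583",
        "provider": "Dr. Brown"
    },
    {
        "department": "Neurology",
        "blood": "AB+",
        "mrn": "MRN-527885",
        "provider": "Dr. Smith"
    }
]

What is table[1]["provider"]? "Dr. Johnson"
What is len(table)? 6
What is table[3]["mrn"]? "MRN-655665"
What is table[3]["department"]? "Neurology"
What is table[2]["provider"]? "Dr. Miller"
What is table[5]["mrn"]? "MRN-527885"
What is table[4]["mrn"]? "MRN-273583"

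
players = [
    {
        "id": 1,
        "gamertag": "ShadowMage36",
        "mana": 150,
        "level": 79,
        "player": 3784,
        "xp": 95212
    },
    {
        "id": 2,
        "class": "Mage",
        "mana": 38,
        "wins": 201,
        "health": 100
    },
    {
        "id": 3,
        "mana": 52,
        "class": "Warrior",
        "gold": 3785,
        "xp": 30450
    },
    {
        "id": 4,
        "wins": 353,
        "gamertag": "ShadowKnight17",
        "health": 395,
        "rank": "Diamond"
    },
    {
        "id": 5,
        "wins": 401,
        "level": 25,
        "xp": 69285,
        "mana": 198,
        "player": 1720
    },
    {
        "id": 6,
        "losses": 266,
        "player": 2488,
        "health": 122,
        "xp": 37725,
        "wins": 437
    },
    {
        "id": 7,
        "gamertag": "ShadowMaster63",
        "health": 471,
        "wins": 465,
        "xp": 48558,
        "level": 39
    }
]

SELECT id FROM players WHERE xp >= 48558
[1, 5, 7]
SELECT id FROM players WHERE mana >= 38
[1, 2, 3, 5]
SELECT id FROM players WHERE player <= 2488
[5, 6]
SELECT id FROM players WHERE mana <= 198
[1, 2, 3, 5]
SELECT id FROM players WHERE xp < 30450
[]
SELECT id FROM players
[1, 2, 3, 4, 5, 6, 7]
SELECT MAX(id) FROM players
7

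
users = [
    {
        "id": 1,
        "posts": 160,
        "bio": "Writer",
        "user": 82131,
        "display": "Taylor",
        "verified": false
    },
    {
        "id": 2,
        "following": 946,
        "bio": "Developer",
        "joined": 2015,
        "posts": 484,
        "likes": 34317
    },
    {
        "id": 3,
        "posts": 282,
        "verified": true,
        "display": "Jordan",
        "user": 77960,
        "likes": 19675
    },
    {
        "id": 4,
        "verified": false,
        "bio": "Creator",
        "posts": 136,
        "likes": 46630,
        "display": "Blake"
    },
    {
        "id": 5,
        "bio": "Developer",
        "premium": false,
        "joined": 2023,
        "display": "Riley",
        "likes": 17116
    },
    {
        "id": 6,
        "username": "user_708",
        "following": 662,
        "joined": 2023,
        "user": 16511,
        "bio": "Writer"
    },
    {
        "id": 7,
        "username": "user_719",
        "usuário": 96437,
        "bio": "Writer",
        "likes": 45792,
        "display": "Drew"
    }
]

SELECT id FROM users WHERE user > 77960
[1]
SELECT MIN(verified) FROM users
False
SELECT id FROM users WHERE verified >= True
[3]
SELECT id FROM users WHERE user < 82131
[3, 6]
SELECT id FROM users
[1, 2, 3, 4, 5, 6, 7]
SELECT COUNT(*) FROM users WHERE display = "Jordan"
1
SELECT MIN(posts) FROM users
136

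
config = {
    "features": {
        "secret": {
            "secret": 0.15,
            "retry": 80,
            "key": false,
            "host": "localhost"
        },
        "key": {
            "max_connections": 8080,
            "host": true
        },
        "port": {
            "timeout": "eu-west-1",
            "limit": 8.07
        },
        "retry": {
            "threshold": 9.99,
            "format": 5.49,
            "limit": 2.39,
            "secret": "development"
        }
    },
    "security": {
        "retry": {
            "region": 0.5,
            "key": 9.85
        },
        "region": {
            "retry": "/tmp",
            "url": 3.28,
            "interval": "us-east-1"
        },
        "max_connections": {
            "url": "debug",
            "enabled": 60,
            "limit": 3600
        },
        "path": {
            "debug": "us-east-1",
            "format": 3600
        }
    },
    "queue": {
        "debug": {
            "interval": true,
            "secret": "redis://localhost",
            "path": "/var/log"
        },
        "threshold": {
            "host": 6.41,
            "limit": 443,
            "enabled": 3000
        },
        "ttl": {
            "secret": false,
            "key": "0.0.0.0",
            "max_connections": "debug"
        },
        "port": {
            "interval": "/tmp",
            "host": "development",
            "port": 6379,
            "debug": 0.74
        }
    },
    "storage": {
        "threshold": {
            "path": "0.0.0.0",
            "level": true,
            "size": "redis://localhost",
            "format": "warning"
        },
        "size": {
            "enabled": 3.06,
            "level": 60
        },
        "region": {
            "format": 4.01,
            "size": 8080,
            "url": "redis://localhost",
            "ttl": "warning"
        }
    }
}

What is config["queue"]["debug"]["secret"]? "redis://localhost"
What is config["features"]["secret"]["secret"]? 0.15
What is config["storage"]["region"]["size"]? 8080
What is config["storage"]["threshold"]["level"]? True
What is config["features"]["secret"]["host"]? "localhost"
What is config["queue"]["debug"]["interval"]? True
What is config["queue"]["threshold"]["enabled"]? 3000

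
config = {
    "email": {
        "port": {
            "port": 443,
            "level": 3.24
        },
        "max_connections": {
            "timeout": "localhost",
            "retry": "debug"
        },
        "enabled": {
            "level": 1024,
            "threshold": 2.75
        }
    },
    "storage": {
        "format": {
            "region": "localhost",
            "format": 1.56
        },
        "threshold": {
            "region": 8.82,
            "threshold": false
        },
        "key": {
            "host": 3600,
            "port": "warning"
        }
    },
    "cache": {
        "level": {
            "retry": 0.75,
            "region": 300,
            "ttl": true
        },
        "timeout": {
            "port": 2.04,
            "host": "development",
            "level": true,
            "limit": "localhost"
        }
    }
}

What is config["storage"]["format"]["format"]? 1.56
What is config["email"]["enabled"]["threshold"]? 2.75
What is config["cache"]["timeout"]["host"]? "development"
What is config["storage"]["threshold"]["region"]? 8.82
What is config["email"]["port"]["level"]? 3.24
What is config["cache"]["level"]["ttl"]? True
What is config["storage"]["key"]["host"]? 3600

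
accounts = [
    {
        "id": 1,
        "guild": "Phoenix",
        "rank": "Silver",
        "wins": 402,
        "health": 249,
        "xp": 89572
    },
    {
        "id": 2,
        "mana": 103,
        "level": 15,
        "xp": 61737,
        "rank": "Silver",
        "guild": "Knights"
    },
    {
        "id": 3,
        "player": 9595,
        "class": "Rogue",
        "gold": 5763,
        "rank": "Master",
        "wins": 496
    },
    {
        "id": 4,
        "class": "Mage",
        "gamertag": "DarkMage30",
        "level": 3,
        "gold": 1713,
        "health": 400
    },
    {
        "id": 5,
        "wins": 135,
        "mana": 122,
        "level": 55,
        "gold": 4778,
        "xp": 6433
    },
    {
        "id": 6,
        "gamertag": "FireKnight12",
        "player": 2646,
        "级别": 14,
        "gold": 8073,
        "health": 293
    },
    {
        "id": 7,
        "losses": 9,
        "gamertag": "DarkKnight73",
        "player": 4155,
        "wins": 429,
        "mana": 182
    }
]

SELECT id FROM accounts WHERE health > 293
[4]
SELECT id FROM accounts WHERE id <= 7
[1, 2, 3, 4, 5, 6, 7]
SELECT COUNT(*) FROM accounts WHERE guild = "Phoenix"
1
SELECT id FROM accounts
[1, 2, 3, 4, 5, 6, 7]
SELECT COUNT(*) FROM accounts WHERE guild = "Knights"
1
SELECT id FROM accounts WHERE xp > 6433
[1, 2]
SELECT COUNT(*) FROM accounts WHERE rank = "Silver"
2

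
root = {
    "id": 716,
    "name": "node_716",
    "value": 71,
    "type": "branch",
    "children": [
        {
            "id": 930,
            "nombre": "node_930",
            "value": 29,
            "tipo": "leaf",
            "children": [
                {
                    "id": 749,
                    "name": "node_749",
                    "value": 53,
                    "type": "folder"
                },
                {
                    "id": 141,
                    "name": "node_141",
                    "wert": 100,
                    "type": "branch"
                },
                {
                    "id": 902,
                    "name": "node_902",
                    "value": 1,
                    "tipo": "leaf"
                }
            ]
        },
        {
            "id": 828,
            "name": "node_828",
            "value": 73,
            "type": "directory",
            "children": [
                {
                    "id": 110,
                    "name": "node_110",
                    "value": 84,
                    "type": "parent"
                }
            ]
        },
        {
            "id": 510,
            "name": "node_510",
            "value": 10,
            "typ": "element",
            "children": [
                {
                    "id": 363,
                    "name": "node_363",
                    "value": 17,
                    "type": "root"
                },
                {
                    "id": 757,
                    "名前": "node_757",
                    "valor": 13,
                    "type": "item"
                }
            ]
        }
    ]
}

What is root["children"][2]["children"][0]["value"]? 17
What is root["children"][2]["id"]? 510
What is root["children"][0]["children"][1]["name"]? "node_141"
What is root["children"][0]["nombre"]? "node_930"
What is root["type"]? "branch"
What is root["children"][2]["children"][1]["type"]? "item"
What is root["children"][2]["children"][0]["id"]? 363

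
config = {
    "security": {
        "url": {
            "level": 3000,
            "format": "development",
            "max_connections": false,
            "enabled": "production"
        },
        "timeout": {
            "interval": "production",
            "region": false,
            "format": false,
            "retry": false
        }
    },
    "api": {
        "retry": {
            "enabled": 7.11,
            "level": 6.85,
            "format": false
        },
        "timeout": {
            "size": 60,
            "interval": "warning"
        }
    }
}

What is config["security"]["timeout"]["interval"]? "production"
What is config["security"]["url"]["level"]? 3000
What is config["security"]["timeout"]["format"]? False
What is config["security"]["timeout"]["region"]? False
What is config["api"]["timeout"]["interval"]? "warning"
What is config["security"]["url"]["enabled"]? "production"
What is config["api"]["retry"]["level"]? 6.85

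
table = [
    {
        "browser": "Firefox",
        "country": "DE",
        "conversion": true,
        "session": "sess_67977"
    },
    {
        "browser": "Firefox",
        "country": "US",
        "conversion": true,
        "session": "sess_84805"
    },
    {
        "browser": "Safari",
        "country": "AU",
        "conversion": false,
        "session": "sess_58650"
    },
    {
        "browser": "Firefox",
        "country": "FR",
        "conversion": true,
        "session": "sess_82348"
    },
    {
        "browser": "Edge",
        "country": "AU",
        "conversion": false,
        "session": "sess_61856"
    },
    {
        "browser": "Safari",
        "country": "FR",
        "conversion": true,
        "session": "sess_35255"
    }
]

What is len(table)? 6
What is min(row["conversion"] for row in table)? False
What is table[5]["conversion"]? True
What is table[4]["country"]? "AU"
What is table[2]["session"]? "sess_58650"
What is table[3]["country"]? "FR"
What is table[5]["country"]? "FR"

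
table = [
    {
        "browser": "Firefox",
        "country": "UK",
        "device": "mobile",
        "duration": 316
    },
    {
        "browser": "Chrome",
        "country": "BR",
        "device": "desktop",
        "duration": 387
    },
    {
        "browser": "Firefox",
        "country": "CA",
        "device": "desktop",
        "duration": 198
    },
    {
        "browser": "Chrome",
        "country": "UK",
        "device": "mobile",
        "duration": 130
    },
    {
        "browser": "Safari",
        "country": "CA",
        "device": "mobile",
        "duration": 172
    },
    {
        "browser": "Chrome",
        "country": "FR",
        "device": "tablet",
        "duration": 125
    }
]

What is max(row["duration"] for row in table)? 387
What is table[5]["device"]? "tablet"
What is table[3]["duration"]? 130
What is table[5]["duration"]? 125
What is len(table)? 6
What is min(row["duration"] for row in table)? 125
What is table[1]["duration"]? 387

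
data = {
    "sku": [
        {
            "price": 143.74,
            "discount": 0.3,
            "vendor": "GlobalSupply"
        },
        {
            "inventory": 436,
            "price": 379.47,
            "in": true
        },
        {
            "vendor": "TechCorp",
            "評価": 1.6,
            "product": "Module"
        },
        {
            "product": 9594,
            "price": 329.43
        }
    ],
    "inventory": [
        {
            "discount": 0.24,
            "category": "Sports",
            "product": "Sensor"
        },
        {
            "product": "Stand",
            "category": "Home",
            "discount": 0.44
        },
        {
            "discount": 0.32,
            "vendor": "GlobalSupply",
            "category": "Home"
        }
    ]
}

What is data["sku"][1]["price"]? 379.47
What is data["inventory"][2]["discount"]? 0.32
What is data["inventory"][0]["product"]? "Sensor"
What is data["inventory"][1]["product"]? "Stand"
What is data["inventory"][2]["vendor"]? "GlobalSupply"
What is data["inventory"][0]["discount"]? 0.24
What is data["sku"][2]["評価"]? 1.6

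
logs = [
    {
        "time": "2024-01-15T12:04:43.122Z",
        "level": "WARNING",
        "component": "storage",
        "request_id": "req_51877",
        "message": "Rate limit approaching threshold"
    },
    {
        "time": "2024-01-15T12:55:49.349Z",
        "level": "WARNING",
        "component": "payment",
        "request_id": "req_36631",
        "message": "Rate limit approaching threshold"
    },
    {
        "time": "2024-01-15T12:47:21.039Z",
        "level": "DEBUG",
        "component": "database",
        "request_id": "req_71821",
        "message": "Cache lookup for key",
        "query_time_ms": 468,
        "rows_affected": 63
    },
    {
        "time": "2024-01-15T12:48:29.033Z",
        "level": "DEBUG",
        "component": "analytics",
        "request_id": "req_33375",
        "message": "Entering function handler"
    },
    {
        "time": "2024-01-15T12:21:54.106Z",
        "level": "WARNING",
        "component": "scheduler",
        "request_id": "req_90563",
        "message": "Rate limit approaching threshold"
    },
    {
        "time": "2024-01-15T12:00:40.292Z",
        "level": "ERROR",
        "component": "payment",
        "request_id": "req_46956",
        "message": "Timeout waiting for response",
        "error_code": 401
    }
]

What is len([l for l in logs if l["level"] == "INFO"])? 0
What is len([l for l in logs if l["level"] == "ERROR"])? 1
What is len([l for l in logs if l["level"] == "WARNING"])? 3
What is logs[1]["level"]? "WARNING"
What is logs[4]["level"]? "WARNING"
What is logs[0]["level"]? "WARNING"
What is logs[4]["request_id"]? "req_90563"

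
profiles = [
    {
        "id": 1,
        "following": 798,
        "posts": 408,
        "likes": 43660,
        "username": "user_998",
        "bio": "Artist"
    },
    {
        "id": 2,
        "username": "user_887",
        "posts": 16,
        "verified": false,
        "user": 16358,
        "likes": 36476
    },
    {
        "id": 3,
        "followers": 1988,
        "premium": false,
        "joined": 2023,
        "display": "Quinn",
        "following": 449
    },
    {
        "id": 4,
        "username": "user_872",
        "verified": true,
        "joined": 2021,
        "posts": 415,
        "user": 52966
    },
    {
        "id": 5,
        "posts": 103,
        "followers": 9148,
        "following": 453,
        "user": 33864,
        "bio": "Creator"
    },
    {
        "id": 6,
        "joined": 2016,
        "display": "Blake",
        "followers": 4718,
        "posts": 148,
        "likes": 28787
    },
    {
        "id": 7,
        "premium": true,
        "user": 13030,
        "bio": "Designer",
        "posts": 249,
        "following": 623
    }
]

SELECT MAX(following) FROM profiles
798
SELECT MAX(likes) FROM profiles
43660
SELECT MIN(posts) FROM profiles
16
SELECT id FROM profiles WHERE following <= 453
[3, 5]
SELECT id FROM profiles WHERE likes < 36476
[6]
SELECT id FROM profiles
[1, 2, 3, 4, 5, 6, 7]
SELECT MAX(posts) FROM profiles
415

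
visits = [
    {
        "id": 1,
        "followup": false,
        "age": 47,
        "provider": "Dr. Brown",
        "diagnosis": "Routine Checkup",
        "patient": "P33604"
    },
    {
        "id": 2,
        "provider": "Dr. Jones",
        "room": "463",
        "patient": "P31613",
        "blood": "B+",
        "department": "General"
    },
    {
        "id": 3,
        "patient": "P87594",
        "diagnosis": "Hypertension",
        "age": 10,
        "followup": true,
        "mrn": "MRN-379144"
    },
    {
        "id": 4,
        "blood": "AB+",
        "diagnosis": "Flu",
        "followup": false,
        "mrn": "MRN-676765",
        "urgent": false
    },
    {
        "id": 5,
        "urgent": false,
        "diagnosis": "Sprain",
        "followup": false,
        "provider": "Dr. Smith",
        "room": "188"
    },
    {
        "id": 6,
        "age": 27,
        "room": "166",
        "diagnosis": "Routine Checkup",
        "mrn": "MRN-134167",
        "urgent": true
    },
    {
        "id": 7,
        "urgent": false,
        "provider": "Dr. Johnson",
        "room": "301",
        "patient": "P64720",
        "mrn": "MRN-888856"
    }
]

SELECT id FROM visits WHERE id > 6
[7]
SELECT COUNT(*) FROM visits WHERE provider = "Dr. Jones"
1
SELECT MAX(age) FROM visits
47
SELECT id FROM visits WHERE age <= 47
[1, 3, 6]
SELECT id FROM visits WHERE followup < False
[]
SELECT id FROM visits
[1, 2, 3, 4, 5, 6, 7]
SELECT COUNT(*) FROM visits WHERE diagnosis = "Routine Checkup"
2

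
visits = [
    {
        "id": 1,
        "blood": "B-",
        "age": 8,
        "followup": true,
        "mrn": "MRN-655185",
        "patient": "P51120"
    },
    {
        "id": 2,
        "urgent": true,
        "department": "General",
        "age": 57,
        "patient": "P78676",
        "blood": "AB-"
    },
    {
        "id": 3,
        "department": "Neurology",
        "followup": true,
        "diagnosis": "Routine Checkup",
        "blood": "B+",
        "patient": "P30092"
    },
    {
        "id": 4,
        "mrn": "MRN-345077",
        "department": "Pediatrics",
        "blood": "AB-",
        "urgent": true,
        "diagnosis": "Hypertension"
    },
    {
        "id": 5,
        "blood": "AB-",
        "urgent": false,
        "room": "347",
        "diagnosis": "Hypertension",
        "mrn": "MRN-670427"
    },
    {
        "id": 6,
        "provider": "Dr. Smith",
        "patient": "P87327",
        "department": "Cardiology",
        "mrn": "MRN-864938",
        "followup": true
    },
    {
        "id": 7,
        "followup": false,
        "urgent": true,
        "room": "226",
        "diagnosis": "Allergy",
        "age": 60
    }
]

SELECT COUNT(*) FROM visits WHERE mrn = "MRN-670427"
1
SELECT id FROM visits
[1, 2, 3, 4, 5, 6, 7]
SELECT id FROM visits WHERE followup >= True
[1, 3, 6]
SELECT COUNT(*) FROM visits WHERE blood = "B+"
1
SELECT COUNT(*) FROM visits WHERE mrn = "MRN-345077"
1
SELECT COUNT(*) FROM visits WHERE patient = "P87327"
1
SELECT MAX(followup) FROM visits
True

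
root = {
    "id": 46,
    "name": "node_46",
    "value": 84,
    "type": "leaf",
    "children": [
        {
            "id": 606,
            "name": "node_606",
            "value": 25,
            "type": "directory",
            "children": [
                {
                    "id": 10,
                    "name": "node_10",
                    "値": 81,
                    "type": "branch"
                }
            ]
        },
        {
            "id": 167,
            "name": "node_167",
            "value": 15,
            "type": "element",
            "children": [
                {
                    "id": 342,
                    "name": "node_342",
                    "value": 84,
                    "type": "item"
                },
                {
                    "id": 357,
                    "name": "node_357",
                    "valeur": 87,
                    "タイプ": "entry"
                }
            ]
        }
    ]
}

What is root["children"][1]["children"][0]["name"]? "node_342"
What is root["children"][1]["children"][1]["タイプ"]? "entry"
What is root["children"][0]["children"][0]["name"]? "node_10"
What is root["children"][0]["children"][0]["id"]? 10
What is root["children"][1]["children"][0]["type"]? "item"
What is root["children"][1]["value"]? 15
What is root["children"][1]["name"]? "node_167"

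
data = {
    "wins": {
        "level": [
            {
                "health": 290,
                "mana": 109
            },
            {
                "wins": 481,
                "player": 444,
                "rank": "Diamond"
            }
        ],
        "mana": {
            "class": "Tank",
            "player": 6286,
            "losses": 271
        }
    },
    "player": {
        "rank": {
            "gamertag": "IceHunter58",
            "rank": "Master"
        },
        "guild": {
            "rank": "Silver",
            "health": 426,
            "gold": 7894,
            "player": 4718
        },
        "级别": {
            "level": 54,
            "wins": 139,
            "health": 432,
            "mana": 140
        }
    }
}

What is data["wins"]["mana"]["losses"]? 271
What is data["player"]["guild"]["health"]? 426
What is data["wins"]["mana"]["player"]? 6286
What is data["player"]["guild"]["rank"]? "Silver"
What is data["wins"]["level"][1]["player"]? 444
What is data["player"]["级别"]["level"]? 54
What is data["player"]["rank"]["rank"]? "Master"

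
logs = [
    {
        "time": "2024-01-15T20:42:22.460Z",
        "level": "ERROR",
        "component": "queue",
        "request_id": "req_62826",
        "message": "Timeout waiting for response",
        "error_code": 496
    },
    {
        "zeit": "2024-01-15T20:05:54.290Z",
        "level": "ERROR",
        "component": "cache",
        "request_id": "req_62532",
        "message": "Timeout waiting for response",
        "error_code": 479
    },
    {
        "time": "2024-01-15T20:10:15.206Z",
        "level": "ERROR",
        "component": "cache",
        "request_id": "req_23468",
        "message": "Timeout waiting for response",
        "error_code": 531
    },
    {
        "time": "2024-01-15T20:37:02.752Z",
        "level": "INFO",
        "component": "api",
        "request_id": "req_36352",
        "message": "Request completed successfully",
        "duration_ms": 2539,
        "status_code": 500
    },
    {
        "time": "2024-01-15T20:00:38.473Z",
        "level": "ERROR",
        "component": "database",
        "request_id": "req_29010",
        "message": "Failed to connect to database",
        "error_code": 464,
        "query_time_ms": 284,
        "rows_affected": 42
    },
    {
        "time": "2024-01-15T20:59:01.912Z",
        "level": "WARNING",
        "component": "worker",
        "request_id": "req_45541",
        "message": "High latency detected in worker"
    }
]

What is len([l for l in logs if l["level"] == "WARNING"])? 1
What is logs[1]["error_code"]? 479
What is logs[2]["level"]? "ERROR"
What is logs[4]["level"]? "ERROR"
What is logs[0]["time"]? "2024-01-15T20:42:22.460Z"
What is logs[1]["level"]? "ERROR"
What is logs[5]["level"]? "WARNING"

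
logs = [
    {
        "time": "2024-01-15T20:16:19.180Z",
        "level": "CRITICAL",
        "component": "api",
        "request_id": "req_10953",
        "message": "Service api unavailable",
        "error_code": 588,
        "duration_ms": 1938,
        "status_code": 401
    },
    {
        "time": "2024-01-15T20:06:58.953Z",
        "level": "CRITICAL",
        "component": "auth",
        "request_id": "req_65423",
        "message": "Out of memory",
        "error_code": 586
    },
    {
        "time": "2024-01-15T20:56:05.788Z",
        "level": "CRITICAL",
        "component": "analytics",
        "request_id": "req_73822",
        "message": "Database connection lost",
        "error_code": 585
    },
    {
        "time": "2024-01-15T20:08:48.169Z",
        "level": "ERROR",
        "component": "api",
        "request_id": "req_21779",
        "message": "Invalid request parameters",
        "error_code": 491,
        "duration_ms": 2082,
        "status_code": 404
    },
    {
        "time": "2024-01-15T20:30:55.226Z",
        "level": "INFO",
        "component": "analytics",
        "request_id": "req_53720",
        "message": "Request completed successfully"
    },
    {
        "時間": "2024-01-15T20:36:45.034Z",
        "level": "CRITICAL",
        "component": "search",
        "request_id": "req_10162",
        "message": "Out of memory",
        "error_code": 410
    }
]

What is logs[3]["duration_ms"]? 2082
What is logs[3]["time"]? "2024-01-15T20:08:48.169Z"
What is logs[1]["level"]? "CRITICAL"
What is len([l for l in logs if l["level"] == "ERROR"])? 1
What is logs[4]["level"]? "INFO"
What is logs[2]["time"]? "2024-01-15T20:56:05.788Z"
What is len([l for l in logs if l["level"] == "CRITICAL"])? 4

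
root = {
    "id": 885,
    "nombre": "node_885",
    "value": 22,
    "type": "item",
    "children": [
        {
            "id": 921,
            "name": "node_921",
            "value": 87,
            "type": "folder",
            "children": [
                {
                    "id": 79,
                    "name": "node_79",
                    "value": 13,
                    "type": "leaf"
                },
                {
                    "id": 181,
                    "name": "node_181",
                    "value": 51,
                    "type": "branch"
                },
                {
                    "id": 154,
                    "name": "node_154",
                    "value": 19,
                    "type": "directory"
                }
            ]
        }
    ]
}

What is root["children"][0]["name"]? "node_921"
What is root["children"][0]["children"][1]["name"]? "node_181"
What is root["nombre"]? "node_885"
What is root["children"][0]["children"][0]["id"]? 79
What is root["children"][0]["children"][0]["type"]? "leaf"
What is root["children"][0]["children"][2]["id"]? 154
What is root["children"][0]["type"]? "folder"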